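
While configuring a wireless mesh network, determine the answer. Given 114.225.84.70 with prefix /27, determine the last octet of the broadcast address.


Given: IP = 114.225.84.70, prefix = /27
Host bits = 32 - 27 = 5
Network last octet = 70 AND mask = 64
Host part size = 2^5 - 1 = 31
Broadcast last octet = 64 OR 31 = 95

95


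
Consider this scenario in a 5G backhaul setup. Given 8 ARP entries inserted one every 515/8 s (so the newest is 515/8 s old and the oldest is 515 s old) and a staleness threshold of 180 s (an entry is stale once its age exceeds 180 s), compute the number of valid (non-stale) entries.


Ages are k * 515/8 s for k = 1..8 (spacing = 64.3750 s).
Entry k is valid iff k * 515/8 <= 180 iff k <= 8 * 180 / 515 = 2.7961
n_valid = floor(2.7961) = 2
(n_stale = 8 - 2 = 6)

2


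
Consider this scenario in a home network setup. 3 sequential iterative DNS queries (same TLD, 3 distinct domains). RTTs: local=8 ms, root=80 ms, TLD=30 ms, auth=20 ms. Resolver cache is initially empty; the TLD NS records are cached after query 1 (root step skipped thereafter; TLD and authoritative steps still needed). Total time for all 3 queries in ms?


Lookup 1 (cold cache): local + root + TLD + auth = 8 + 80 + 30 + 20 = 138 ms
Lookups 2..3 (TLD NS cached -> skip root; new domain -> still ask TLD and auth): local + TLD + auth = 8 + 30 + 20 = 58 ms each
Remaining 2 lookups: 2 * 58 = 116 ms
Total = 138 + 116 = 254 ms

254


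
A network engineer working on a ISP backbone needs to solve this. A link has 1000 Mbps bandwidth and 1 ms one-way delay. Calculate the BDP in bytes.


Given: bandwidth = 1000 Mbps, delay = 1 ms
BDP in bits = 1000 * 10^6 * 1 / 1000
BDP in bits = 1000000
BDP in bytes = 1000000 / 8 = 125000

125000


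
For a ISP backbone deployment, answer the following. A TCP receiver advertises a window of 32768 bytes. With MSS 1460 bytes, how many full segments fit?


Given: RWND = 32768 bytes, MSS = 1460 bytes
Full segments = floor(RWND / MSS)
Full segments = floor(32768 / 1460)
Full segments = floor(22.4438) = 22

22


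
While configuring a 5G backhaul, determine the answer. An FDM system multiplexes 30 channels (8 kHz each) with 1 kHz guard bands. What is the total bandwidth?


Given: 30 channels, 8 kHz each, guard = 1 kHz
Channel bandwidth = 30 * 8 = 240 kHz
Guard bands = 29 gaps * 1 kHz = 29 kHz
Total = 240 + 29 = 269 kHz

269


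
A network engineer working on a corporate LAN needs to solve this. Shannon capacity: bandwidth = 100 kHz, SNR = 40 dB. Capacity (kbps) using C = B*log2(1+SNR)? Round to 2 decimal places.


Given: B = 100 kHz, SNR = 40 dB
SNR linear = 10^(40/10) = 10000
1 + SNR = 10001
log2(10001) = 13.2878566418
C = 100 * 1000 * 13.2878566418 = 1328785.6642 bps
C = 1328.785664 kbps -> 1328.79 kbps (2 dp)

1328.79


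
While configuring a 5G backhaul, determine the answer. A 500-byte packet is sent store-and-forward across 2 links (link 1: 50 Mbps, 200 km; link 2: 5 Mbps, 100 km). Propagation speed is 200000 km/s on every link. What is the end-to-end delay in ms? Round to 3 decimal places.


Packet = 500 bytes = 4000 bits. Store-and-forward: sum (t_trans + t_prop) per link.
Link 1: t_trans = 4000/(50*10^6) s = 0.0800 ms; t_prop = 200/200000 s = 1.0000 ms; subtotal = 1.0800 ms
Link 2: t_trans = 4000/(5*10^6) s = 0.8000 ms; t_prop = 100/200000 s = 0.5000 ms; subtotal = 1.3000 ms
End-to-end = 1.0800 + 1.3000 = 2.3800 ms -> 2.380 ms (3 dp)

2.380


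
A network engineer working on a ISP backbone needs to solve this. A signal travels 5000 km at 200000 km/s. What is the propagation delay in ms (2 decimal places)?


Given: distance = 5000 km, speed = 200000 km/s
Delay = distance / speed = 5000 / 200000 seconds
Delay in ms = 5000 * 1000 / 200000
Delay = 25.0000 ms
Rounded to 2 dp = 25.00 ms

25.00


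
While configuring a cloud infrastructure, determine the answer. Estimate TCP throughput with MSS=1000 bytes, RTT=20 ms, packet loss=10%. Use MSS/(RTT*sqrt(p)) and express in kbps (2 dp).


Given: MSS = 1000 bytes, RTT = 20 ms, loss = 10%
RTT in seconds = 20 / 1000 = 0.02
Loss rate = 10% = 0.1
sqrt(loss) = sqrt(0.1) = 0.316227766017
Throughput (bytes/s) = 1000 / (0.02 * 0.316227766017) = 158113.8830
Throughput (kbps) = 158113.8830 * 8 / 1000 = 1264.911064 -> 1264.91 kbps (2 dp)

1264.91


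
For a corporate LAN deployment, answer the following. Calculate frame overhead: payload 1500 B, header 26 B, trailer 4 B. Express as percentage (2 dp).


Given: payload = 1500 B, header = 26 B, trailer = 4 B
Overhead bytes = header + trailer = 26 + 4 = 30
Total frame = payload + overhead = 1500 + 30 = 1530
Overhead % = 30 / 1530 * 100 = 1.9608% -> 1.96% (2 dp)

1.96


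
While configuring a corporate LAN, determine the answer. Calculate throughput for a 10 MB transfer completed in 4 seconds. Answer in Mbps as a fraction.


Given: file = 10 MB, time = 4 s
File in Mb = 10 * 8 = 80 Mb
Throughput = 80 / 4 Mbps
Throughput = 20 Mbps

20


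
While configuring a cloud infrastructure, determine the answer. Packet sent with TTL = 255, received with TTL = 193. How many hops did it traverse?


Given: initial TTL = 255, received TTL = 193
Hops = initial TTL - received TTL
Hops = 255 - 193 = 62

62


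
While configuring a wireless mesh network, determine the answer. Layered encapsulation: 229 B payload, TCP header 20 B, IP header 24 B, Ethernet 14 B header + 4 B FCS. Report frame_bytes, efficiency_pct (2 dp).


TCP segment = 229 + 20 = 249 B
IP packet = 249 + 24 = 273 B
Ethernet frame = 273 + 14 + 4 = 291 B
Efficiency = app / frame = 229 / 291 = 0.786942 = 78.6942% -> 78.69% (2 dp)

291, 78.69


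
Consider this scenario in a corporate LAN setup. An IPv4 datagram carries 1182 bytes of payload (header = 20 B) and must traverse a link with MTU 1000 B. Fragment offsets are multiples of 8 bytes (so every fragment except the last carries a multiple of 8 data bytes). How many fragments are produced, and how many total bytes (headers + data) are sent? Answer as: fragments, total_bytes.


Max data per non-final fragment = floor((MTU - header)/8)*8 = floor((1000 - 20)/8)*8 = floor(980/8)*8 = 976 B
Final fragment needs no 8-byte alignment: it can carry up to MTU - header = 980 B
Non-final fragments needed = ceil((payload - 980) / 976) = ceil(202/976) = ceil(0.2070) = 1
Number of fragments = 1 + 1 = 2
Fragment sizes (data): 1 * 976 B + 206 B (last, 206 <= 980 OK)
Total bytes sent = payload + n_frags * header = 1182 + 2*20 = 1182 + 40 = 1222 B

2, 1222


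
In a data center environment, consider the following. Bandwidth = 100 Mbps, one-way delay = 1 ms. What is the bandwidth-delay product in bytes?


Given: bandwidth = 100 Mbps, delay = 1 ms
BDP in bits = 100 * 10^6 * 1 / 1000
BDP in bits = 100000
BDP in bytes = 100000 / 8 = 12500

12500


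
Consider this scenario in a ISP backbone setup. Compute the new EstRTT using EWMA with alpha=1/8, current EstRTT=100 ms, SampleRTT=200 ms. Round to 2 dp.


Given: EstRTT = 100 ms, SampleRTT = 200 ms, alpha = 1/8
New EstRTT = (1 - alpha) * EstRTT + alpha * SampleRTT
(7/8) * 100 = 87.5
(1/8) * 200 = 25
New EstRTT = 87.5 + 25 = 112.5 ms -> 112.50 ms (2 dp)

112.50


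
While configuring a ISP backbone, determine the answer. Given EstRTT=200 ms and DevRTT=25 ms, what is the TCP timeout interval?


Given: EstRTT = 200 ms, DevRTT = 25 ms
Timeout = EstRTT + 4 * DevRTT
4 * DevRTT = 4 * 25 = 100
Timeout = 200 + 100 = 300 ms

300


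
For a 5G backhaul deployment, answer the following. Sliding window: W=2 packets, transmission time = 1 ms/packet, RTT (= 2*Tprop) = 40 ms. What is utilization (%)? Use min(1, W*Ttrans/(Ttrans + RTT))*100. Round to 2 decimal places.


Given: W = 2, Ttrans = 1 ms, RTT = 40 ms (= 2 * Tprop, Tprop = 20 ms)
Cycle time = Ttrans + RTT = 1 + 40 = 41 ms (first packet sent until its ACK returns)
W * Ttrans = 2 * 1 = 2 ms of sending per cycle
W * Ttrans / (Ttrans + RTT) = 2 / 41 = 0.048780
U = min(1, 0.048780) = 0.048780
U% = 4.88%

4.88


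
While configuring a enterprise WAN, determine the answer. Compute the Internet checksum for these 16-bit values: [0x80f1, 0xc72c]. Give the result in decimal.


Given words: [0x80f1, 0xc72c]
Step 1: Sum all words
Raw sum = 33009 + 50988 = 83997
Step 2: Fold carry: (18461 + 1) = 18462
One's complement = ~18462 & 0xFFFF = 47073

47073


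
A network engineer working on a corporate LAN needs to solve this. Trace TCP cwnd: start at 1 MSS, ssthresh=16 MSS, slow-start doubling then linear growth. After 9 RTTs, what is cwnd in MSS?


RTT 0: cwnd = 1 MSS (initial)
RTT 1: cwnd = 2 MSS (slow start, doubled)
RTT 2: cwnd = 4 MSS (slow start, doubled)
RTT 3: cwnd = 8 MSS (slow start, doubled)
RTT 4: cwnd = 16 MSS (slow start, doubled)
RTT 5: cwnd = 17 MSS (congestion avoidance, +1)
RTT 6: cwnd = 18 MSS (congestion avoidance, +1)
RTT 7: cwnd = 19 MSS (congestion avoidance, +1)
RTT 8: cwnd = 20 MSS (congestion avoidance, +1)
RTT 9: cwnd = 21 MSS (congestion avoidance, +1)

21


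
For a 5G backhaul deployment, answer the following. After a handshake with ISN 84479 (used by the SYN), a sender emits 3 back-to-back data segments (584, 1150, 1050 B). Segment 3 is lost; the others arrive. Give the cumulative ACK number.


SYN uses sequence number 84479; first data byte = ISN + 1 = 84480.
Segment 1: SEQ = 84480, len = 584 B, covers [84480, 85063]
Segment 2: SEQ = 85064, len = 1150 B, covers [85064, 86213]
Segment 3: SEQ = 86214, len = 1050 B, covers [86214, 87263] [LOST]
In-order data received: bytes [84480, 86213] (segments 1..2).
Segment 3 missing -> gap begins at byte 86214.
Cumulative ACK = next expected in-order byte = 84480 + 584 + 1150 = 86214

86214


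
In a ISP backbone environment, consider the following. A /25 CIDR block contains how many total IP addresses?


Given: CIDR prefix /25
Host bits = 32 - 25 = 7
Total addresses = 2^7 = 128

128


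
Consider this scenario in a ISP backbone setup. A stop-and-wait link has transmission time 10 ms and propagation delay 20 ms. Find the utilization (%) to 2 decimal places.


Given: Ttrans = 10 ms, Tprop = 20 ms
RTT = 2 * Tprop = 2 * 20 = 40 ms
U = Ttrans / (Ttrans + RTT)
U = 10 / (10 + 40)
U = 10 / 50 = 0.2
U% = 20.00%

20.00


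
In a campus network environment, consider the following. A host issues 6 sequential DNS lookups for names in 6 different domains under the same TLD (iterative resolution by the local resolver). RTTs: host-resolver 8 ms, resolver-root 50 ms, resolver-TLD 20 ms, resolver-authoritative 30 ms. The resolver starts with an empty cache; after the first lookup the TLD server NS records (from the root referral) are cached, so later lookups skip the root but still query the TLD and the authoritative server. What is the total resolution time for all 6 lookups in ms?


Lookup 1 (cold cache): local + root + TLD + auth = 8 + 50 + 20 + 30 = 108 ms
Lookups 2..6 (TLD NS cached -> skip root; new domain -> still ask TLD and auth): local + TLD + auth = 8 + 20 + 30 = 58 ms each
Remaining 5 lookups: 5 * 58 = 290 ms
Total = 108 + 290 = 398 ms

398


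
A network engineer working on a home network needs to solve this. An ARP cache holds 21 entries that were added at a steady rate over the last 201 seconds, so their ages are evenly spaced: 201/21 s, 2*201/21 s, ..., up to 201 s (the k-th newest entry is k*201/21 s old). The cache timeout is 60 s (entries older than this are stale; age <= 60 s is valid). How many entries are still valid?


Ages are k * 201/21 s for k = 1..21 (spacing = 9.5714 s).
Entry k is valid iff k * 201/21 <= 60 iff k <= 21 * 60 / 201 = 6.2687
n_valid = floor(6.2687) = 6
(n_stale = 21 - 6 = 15)

6


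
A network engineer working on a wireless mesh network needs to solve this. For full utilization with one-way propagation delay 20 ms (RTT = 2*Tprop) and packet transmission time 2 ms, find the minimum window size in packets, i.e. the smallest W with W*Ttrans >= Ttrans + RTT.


Given: Ttrans = 2 ms, RTT = 40 ms (= 2 * Tprop, Tprop = 20 ms)
Time until first ACK returns = Ttrans + RTT = 2 + 40 = 42 ms
Need W * Ttrans >= Ttrans + RTT  ->  W >= (Ttrans + RTT) / Ttrans
(Ttrans + RTT) / Ttrans = 42 / 2 = 21
W_min = ceil(21) = 21

21


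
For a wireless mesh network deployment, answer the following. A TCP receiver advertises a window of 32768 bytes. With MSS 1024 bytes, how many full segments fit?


Given: RWND = 32768 bytes, MSS = 1024 bytes
Full segments = floor(RWND / MSS)
Full segments = floor(32768 / 1024)
Full segments = floor(32.0) = 32

32


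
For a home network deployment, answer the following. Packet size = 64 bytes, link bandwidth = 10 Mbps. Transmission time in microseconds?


Given: packet = 64 bytes, bandwidth = 10 Mbps
Packet in bits = 64 * 8 = 512 bits
Bandwidth = 10 * 10^6 = 10000000 bps
Time = 512 / 10000000 seconds
Time in us = 512 * 10^6 / 10000000 = 51.2

51.2


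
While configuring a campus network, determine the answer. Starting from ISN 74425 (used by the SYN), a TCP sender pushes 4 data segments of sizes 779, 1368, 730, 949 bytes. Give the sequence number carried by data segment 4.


The SYN occupies sequence number ISN = 74425, so the first data byte is ISN + 1 = 74426.
SEQ of data segment i = (ISN + 1) + sum of payload sizes of segments 1..i-1.
Segment 1: SEQ = 74426, payload = 779 bytes
Segment 2: SEQ = 75205, payload = 1368 bytes
Segment 3: SEQ = 76573, payload = 730 bytes
Segment 4: SEQ = 77303, payload = 949 bytes
SEQ of segment 4 = 74426 + 779 + 1368 + 730 = 77303

77303


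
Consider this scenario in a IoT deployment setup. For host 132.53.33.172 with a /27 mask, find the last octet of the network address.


Given: IP = 132.53.33.172, prefix = /27
Subnet mask = 255.255.255.224
Last octet of IP: 172
Last octet of mask: 224
Network last octet = 172 AND 224 = 160

160


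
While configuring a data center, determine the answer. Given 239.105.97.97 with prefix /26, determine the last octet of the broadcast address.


Given: IP = 239.105.97.97, prefix = /26
Host bits = 32 - 26 = 6
Network last octet = 97 AND mask = 64
Host part size = 2^6 - 1 = 63
Broadcast last octet = 64 OR 63 = 127

127


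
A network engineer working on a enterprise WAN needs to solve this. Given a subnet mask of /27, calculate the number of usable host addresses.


Given: subnet mask /27
Host bits = 32 - 27 = 5
Total addresses = 2^5 = 32
Usable hosts = 32 - 2 (network + broadcast) = 30

30


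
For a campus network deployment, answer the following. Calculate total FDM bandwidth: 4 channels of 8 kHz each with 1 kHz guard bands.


Given: 4 channels, 8 kHz each, guard = 1 kHz
Channel bandwidth = 4 * 8 = 32 kHz
Guard bands = 3 gaps * 1 kHz = 3 kHz
Total = 32 + 3 = 35 kHz

35


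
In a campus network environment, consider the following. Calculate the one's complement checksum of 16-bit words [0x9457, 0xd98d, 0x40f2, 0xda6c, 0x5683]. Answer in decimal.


Given words: [0x9457, 0xd98d, 0x40f2, 0xda6c, 0x5683]
Step 1: Sum all words
Raw sum = 37975 + 55693 + 16626 + 55916 + 22147 = 188357
Step 2: Fold carry: (57285 + 2) = 57287
One's complement = ~57287 & 0xFFFF = 8248

8248


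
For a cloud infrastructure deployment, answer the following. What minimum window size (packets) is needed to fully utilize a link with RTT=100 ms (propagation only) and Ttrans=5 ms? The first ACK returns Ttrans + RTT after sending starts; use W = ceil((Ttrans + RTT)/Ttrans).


Given: Ttrans = 5 ms, RTT = 100 ms (= 2 * Tprop, Tprop = 50 ms)
Time until first ACK returns = Ttrans + RTT = 5 + 100 = 105 ms
Need W * Ttrans >= Ttrans + RTT  ->  W >= (Ttrans + RTT) / Ttrans
(Ttrans + RTT) / Ttrans = 105 / 5 = 21
W_min = ceil(21) = 21

21


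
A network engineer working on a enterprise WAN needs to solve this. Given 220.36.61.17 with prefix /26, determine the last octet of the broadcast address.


Given: IP = 220.36.61.17, prefix = /26
Host bits = 32 - 26 = 6
Network last octet = 17 AND mask = 0
Host part size = 2^6 - 1 = 63
Broadcast last octet = 0 OR 63 = 63

63


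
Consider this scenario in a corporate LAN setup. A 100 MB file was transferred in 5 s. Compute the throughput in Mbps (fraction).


Given: file = 100 MB, time = 5 s
File in Mb = 100 * 8 = 800 Mb
Throughput = 800 / 5 Mbps
Throughput = 160 Mbps

160


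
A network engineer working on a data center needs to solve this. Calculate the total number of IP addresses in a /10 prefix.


Given: CIDR prefix /10
Host bits = 32 - 10 = 22
Total addresses = 2^22 = 4194304

4194304


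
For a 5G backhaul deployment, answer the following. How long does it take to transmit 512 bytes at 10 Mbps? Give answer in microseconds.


Given: packet = 512 bytes, bandwidth = 10 Mbps
Packet in bits = 512 * 8 = 4096 bits
Bandwidth = 10 * 10^6 = 10000000 bps
Time = 4096 / 10000000 seconds
Time in us = 4096 * 10^6 / 10000000 = 409.6

409.6


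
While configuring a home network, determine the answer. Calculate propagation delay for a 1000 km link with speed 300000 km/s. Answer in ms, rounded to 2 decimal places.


Given: distance = 1000 km, speed = 300000 km/s
Delay = distance / speed = 1000 / 300000 seconds
Delay in ms = 1000 * 1000 / 300000
Delay = 3.3333 ms
Rounded to 2 dp = 3.33 ms

3.33


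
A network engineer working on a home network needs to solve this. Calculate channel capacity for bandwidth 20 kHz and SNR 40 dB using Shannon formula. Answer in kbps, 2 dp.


Given: B = 20 kHz, SNR = 40 dB
SNR linear = 10^(40/10) = 10000
1 + SNR = 10001
log2(10001) = 13.2878566418
C = 20 * 1000 * 13.2878566418 = 265757.1328 bps
C = 265.757133 kbps -> 265.76 kbps (2 dp)

265.76


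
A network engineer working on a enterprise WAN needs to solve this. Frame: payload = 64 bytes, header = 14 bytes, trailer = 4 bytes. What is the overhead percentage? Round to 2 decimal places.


Given: payload = 64 B, header = 14 B, trailer = 4 B
Overhead bytes = header + trailer = 14 + 4 = 18
Total frame = payload + overhead = 64 + 18 = 82
Overhead % = 18 / 82 * 100 = 21.9512% -> 21.95% (2 dp)

21.95


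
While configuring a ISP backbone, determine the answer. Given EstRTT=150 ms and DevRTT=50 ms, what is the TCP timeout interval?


Given: EstRTT = 150 ms, DevRTT = 50 ms
Timeout = EstRTT + 4 * DevRTT
4 * DevRTT = 4 * 50 = 200
Timeout = 150 + 200 = 350 ms

350


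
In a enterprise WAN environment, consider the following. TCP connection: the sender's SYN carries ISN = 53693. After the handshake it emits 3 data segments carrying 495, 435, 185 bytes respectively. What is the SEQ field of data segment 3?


The SYN occupies sequence number ISN = 53693, so the first data byte is ISN + 1 = 53694.
SEQ of data segment i = (ISN + 1) + sum of payload sizes of segments 1..i-1.
Segment 1: SEQ = 53694, payload = 495 bytes
Segment 2: SEQ = 54189, payload = 435 bytes
Segment 3: SEQ = 54624, payload = 185 bytes
SEQ of segment 3 = 53694 + 495 + 435 = 54624

54624


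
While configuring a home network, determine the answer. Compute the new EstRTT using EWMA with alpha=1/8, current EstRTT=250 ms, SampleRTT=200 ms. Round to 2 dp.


Given: EstRTT = 250 ms, SampleRTT = 200 ms, alpha = 1/8
New EstRTT = (1 - alpha) * EstRTT + alpha * SampleRTT
(7/8) * 250 = 218.75
(1/8) * 200 = 25
New EstRTT = 218.75 + 25 = 243.75 ms -> 243.75 ms (2 dp)

243.75


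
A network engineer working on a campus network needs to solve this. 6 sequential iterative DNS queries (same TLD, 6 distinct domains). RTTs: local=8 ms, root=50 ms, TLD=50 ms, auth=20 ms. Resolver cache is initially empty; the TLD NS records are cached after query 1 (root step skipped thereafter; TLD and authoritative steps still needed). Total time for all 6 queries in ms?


Lookup 1 (cold cache): local + root + TLD + auth = 8 + 50 + 50 + 20 = 128 ms
Lookups 2..6 (TLD NS cached -> skip root; new domain -> still ask TLD and auth): local + TLD + auth = 8 + 50 + 20 = 78 ms each
Remaining 5 lookups: 5 * 78 = 390 ms
Total = 128 + 390 = 518 ms

518


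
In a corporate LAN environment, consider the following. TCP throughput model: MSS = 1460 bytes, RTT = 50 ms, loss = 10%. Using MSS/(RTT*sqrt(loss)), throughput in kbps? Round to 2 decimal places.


Given: MSS = 1460 bytes, RTT = 50 ms, loss = 10%
RTT in seconds = 50 / 1000 = 0.05
Loss rate = 10% = 0.1
sqrt(loss) = sqrt(0.1) = 0.316227766017
Throughput (bytes/s) = 1460 / (0.05 * 0.316227766017) = 92338.5077
Throughput (kbps) = 92338.5077 * 8 / 1000 = 738.708061 -> 738.71 kbps (2 dp)

738.71


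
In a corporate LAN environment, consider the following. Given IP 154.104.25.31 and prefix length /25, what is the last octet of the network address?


Given: IP = 154.104.25.31, prefix = /25
Subnet mask = 255.255.255.128
Last octet of IP: 31
Last octet of mask: 128
Network last octet = 31 AND 128 = 0

0


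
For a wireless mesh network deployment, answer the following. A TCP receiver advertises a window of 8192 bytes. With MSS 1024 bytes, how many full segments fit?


Given: RWND = 8192 bytes, MSS = 1024 bytes
Full segments = floor(RWND / MSS)
Full segments = floor(8192 / 1024)
Full segments = floor(8.0) = 8

8


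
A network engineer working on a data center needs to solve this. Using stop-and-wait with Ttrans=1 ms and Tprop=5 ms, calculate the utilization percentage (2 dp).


Given: Ttrans = 1 ms, Tprop = 5 ms
RTT = 2 * Tprop = 2 * 5 = 10 ms
U = Ttrans / (Ttrans + RTT)
U = 1 / (1 + 10)
U = 1 / 11 = 0.090909
U% = 9.09%

9.09


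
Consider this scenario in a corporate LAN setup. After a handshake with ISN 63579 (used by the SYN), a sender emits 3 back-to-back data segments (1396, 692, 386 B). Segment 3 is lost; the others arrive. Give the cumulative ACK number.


SYN uses sequence number 63579; first data byte = ISN + 1 = 63580.
Segment 1: SEQ = 63580, len = 1396 B, covers [63580, 64975]
Segment 2: SEQ = 64976, len = 692 B, covers [64976, 65667]
Segment 3: SEQ = 65668, len = 386 B, covers [65668, 66053] [LOST]
In-order data received: bytes [63580, 65667] (segments 1..2).
Segment 3 missing -> gap begins at byte 65668.
Cumulative ACK = next expected in-order byte = 63580 + 1396 + 692 = 65668

65668


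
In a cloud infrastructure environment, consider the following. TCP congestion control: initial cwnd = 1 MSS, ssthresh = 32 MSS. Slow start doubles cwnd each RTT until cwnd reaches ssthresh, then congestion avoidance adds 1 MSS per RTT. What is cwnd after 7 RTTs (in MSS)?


RTT 0: cwnd = 1 MSS (initial)
RTT 1: cwnd = 2 MSS (slow start, doubled)
RTT 2: cwnd = 4 MSS (slow start, doubled)
RTT 3: cwnd = 8 MSS (slow start, doubled)
RTT 4: cwnd = 16 MSS (slow start, doubled)
RTT 5: cwnd = 32 MSS (slow start, doubled)
RTT 6: cwnd = 33 MSS (congestion avoidance, +1)
RTT 7: cwnd = 34 MSS (congestion avoidance, +1)

34


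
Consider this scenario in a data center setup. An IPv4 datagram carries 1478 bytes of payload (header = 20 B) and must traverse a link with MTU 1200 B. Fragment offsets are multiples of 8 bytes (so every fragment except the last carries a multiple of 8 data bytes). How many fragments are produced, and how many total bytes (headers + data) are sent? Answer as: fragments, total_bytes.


Max data per non-final fragment = floor((MTU - header)/8)*8 = floor((1200 - 20)/8)*8 = floor(1180/8)*8 = 1176 B
Final fragment needs no 8-byte alignment: it can carry up to MTU - header = 1180 B
Non-final fragments needed = ceil((payload - 1180) / 1176) = ceil(298/1176) = ceil(0.2534) = 1
Number of fragments = 1 + 1 = 2
Fragment sizes (data): 1 * 1176 B + 302 B (last, 302 <= 1180 OK)
Total bytes sent = payload + n_frags * header = 1478 + 2*20 = 1478 + 40 = 1518 B

2, 1518


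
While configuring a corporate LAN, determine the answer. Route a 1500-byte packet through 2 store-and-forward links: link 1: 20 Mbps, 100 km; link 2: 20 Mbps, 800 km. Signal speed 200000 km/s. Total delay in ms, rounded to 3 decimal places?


Packet = 1500 bytes = 12000 bits. Store-and-forward: sum (t_trans + t_prop) per link.
Link 1: t_trans = 12000/(20*10^6) s = 0.6000 ms; t_prop = 100/200000 s = 0.5000 ms; subtotal = 1.1000 ms
Link 2: t_trans = 12000/(20*10^6) s = 0.6000 ms; t_prop = 800/200000 s = 4.0000 ms; subtotal = 4.6000 ms
End-to-end = 1.1000 + 4.6000 = 5.7000 ms -> 5.700 ms (3 dp)

5.700


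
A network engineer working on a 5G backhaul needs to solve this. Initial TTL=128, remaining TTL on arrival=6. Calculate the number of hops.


Given: initial TTL = 128, received TTL = 6
Hops = initial TTL - received TTL
Hops = 128 - 6 = 122

122


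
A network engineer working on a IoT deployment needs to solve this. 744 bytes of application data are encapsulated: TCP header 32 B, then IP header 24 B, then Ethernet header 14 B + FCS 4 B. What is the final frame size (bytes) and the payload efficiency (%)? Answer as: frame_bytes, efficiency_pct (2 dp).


TCP segment = 744 + 32 = 776 B
IP packet = 776 + 24 = 800 B
Ethernet frame = 800 + 14 + 4 = 818 B
Efficiency = app / frame = 744 / 818 = 0.909535 = 90.9535% -> 90.95% (2 dp)

818, 90.95


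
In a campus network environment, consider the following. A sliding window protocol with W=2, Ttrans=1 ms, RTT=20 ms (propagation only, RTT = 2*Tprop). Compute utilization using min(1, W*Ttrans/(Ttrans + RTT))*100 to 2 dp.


Given: W = 2, Ttrans = 1 ms, RTT = 20 ms (= 2 * Tprop, Tprop = 10 ms)
Cycle time = Ttrans + RTT = 1 + 20 = 21 ms (first packet sent until its ACK returns)
W * Ttrans = 2 * 1 = 2 ms of sending per cycle
W * Ttrans / (Ttrans + RTT) = 2 / 21 = 0.095238
U = min(1, 0.095238) = 0.095238
U% = 9.52%

9.52


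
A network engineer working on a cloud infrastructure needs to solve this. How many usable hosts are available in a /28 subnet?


Given: subnet mask /28
Host bits = 32 - 28 = 4
Total addresses = 2^4 = 16
Usable hosts = 16 - 2 (network + broadcast) = 14

14


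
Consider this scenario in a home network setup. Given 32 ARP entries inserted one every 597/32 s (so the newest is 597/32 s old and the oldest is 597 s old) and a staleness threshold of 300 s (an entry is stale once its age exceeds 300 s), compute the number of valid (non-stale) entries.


Ages are k * 597/32 s for k = 1..32 (spacing = 18.6562 s).
Entry k is valid iff k * 597/32 <= 300 iff k <= 32 * 300 / 597 = 16.0804
n_valid = floor(16.0804) = 16
(n_stale = 32 - 16 = 16)

16


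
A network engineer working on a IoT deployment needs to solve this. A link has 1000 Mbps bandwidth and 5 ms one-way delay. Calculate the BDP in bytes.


Given: bandwidth = 1000 Mbps, delay = 5 ms
BDP in bits = 1000 * 10^6 * 5 / 1000
BDP in bits = 5000000
BDP in bytes = 5000000 / 8 = 625000

625000


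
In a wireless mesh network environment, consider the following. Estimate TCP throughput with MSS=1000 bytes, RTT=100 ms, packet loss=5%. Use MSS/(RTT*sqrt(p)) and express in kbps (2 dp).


Given: MSS = 1000 bytes, RTT = 100 ms, loss = 5%
RTT in seconds = 100 / 1000 = 0.1
Loss rate = 5% = 0.05
sqrt(loss) = sqrt(0.05) = 0.223606797750
Throughput (bytes/s) = 1000 / (0.1 * 0.223606797750) = 44721.3595
Throughput (kbps) = 44721.3595 * 8 / 1000 = 357.770876 -> 357.77 kbps (2 dp)

357.77


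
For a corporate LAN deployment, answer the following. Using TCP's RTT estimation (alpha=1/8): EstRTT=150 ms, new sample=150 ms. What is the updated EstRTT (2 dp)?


Given: EstRTT = 150 ms, SampleRTT = 150 ms, alpha = 1/8
New EstRTT = (1 - alpha) * EstRTT + alpha * SampleRTT
(7/8) * 150 = 131.25
(1/8) * 150 = 18.75
New EstRTT = 131.25 + 18.75 = 150 ms -> 150.00 ms (2 dp)

150.00


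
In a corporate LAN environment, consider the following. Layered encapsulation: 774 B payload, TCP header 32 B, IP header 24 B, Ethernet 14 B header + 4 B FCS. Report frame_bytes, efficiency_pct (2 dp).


TCP segment = 774 + 32 = 806 B
IP packet = 806 + 24 = 830 B
Ethernet frame = 830 + 14 + 4 = 848 B
Efficiency = app / frame = 774 / 848 = 0.912736 = 91.2736% -> 91.27% (2 dp)

848, 91.27


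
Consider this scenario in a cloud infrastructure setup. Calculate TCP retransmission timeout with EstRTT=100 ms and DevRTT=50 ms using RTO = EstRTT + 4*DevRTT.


Given: EstRTT = 100 ms, DevRTT = 50 ms
Timeout = EstRTT + 4 * DevRTT
4 * DevRTT = 4 * 50 = 200
Timeout = 100 + 200 = 300 ms

300


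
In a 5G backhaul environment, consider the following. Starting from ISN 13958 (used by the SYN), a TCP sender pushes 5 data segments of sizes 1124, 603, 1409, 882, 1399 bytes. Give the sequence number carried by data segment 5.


The SYN occupies sequence number ISN = 13958, so the first data byte is ISN + 1 = 13959.
SEQ of data segment i = (ISN + 1) + sum of payload sizes of segments 1..i-1.
Segment 1: SEQ = 13959, payload = 1124 bytes
Segment 2: SEQ = 15083, payload = 603 bytes
Segment 3: SEQ = 15686, payload = 1409 bytes
Segment 4: SEQ = 17095, payload = 882 bytes
Segment 5: SEQ = 17977, payload = 1399 bytes
SEQ of segment 5 = 13959 + 1124 + 603 + 1409 + 882 = 17977

17977


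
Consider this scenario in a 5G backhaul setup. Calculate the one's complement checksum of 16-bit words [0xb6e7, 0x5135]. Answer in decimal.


Given words: [0xb6e7, 0x5135]
Step 1: Sum all words
Raw sum = 46823 + 20789 = 67612
Step 2: Fold carry: (2076 + 1) = 2077
One's complement = ~2077 & 0xFFFF = 63458

63458


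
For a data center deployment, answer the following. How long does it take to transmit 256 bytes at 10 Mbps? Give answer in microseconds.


Given: packet = 256 bytes, bandwidth = 10 Mbps
Packet in bits = 256 * 8 = 2048 bits
Bandwidth = 10 * 10^6 = 10000000 bps
Time = 2048 / 10000000 seconds
Time in us = 2048 * 10^6 / 10000000 = 204.8

204.8


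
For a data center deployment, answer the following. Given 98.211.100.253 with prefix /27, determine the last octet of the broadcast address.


Given: IP = 98.211.100.253, prefix = /27
Host bits = 32 - 27 = 5
Network last octet = 253 AND mask = 224
Host part size = 2^5 - 1 = 31
Broadcast last octet = 224 OR 31 = 255

255


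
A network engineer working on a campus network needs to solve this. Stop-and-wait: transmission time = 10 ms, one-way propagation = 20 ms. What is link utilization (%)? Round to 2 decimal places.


Given: Ttrans = 10 ms, Tprop = 20 ms
RTT = 2 * Tprop = 2 * 20 = 40 ms
U = Ttrans / (Ttrans + RTT)
U = 10 / (10 + 40)
U = 10 / 50 = 0.2
U% = 20.00%

20.00


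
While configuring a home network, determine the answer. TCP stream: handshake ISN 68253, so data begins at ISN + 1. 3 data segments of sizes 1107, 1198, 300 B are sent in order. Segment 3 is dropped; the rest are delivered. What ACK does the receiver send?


SYN uses sequence number 68253; first data byte = ISN + 1 = 68254.
Segment 1: SEQ = 68254, len = 1107 B, covers [68254, 69360]
Segment 2: SEQ = 69361, len = 1198 B, covers [69361, 70558]
Segment 3: SEQ = 70559, len = 300 B, covers [70559, 70858] [LOST]
In-order data received: bytes [68254, 70558] (segments 1..2).
Segment 3 missing -> gap begins at byte 70559.
Cumulative ACK = next expected in-order byte = 68254 + 1107 + 1198 = 70559

70559


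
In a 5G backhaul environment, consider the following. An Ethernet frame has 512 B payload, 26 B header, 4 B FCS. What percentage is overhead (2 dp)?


Given: payload = 512 B, header = 26 B, trailer = 4 B
Overhead bytes = header + trailer = 26 + 4 = 30
Total frame = payload + overhead = 512 + 30 = 542
Overhead % = 30 / 542 * 100 = 5.5351% -> 5.54% (2 dp)

5.54


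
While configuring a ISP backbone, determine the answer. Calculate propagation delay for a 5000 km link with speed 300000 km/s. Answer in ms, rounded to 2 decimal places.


Given: distance = 5000 km, speed = 300000 km/s
Delay = distance / speed = 5000 / 300000 seconds
Delay in ms = 5000 * 1000 / 300000
Delay = 16.6667 ms
Rounded to 2 dp = 16.67 ms

16.67


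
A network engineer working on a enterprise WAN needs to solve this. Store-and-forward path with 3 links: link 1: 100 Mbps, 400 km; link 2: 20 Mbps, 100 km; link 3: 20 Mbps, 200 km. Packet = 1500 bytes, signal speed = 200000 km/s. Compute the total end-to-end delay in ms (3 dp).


Packet = 1500 bytes = 12000 bits. Store-and-forward: sum (t_trans + t_prop) per link.
Link 1: t_trans = 12000/(100*10^6) s = 0.1200 ms; t_prop = 400/200000 s = 2.0000 ms; subtotal = 2.1200 ms
Link 2: t_trans = 12000/(20*10^6) s = 0.6000 ms; t_prop = 100/200000 s = 0.5000 ms; subtotal = 1.1000 ms
Link 3: t_trans = 12000/(20*10^6) s = 0.6000 ms; t_prop = 200/200000 s = 1.0000 ms; subtotal = 1.6000 ms
End-to-end = 2.1200 + 1.1000 + 1.6000 = 4.8200 ms -> 4.820 ms (3 dp)

4.820


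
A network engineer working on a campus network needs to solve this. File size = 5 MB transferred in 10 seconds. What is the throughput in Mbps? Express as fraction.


Given: file = 5 MB, time = 10 s
File in Mb = 5 * 8 = 40 Mb
Throughput = 40 / 10 Mbps
Throughput = 4 Mbps

4


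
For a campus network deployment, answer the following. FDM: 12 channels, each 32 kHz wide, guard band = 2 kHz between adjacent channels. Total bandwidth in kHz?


Given: 12 channels, 32 kHz each, guard = 2 kHz
Channel bandwidth = 12 * 32 = 384 kHz
Guard bands = 11 gaps * 2 kHz = 22 kHz
Total = 384 + 22 = 406 kHz

406


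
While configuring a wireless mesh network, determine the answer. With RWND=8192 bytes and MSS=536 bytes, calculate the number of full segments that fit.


Given: RWND = 8192 bytes, MSS = 536 bytes
Full segments = floor(RWND / MSS)
Full segments = floor(8192 / 536)
Full segments = floor(15.2836) = 15

15


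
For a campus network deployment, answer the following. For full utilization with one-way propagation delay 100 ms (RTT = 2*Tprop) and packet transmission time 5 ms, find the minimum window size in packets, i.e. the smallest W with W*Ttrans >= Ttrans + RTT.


Given: Ttrans = 5 ms, RTT = 200 ms (= 2 * Tprop, Tprop = 100 ms)
Time until first ACK returns = Ttrans + RTT = 5 + 200 = 205 ms
Need W * Ttrans >= Ttrans + RTT  ->  W >= (Ttrans + RTT) / Ttrans
(Ttrans + RTT) / Ttrans = 205 / 5 = 41
W_min = ceil(41) = 41

41


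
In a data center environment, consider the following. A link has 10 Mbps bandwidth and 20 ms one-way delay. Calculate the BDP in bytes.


Given: bandwidth = 10 Mbps, delay = 20 ms
BDP in bits = 10 * 10^6 * 20 / 1000
BDP in bits = 200000
BDP in bytes = 200000 / 8 = 25000

25000


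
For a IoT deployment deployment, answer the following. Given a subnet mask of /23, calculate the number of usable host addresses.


Given: subnet mask /23
Host bits = 32 - 23 = 9
Total addresses = 2^9 = 512
Usable hosts = 512 - 2 (network + broadcast) = 510

510


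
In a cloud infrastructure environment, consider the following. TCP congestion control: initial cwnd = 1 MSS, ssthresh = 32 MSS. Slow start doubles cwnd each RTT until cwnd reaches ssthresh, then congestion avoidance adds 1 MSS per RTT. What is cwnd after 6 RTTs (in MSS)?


RTT 0: cwnd = 1 MSS (initial)
RTT 1: cwnd = 2 MSS (slow start, doubled)
RTT 2: cwnd = 4 MSS (slow start, doubled)
RTT 3: cwnd = 8 MSS (slow start, doubled)
RTT 4: cwnd = 16 MSS (slow start, doubled)
RTT 5: cwnd = 32 MSS (slow start, doubled)
RTT 6: cwnd = 33 MSS (congestion avoidance, +1)

33


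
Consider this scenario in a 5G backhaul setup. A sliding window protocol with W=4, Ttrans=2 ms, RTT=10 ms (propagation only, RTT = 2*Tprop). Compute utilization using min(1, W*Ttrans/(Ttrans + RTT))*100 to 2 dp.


Given: W = 4, Ttrans = 2 ms, RTT = 10 ms (= 2 * Tprop, Tprop = 5 ms)
Cycle time = Ttrans + RTT = 2 + 10 = 12 ms (first packet sent until its ACK returns)
W * Ttrans = 4 * 2 = 8 ms of sending per cycle
W * Ttrans / (Ttrans + RTT) = 8 / 12 = 0.666667
U = min(1, 0.666667) = 0.666667
U% = 66.67%

66.67


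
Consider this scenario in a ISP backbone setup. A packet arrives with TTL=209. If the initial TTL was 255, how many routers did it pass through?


Given: initial TTL = 255, received TTL = 209
Hops = initial TTL - received TTL
Hops = 255 - 209 = 46

46


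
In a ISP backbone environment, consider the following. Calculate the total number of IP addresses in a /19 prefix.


Given: CIDR prefix /19
Host bits = 32 - 19 = 13
Total addresses = 2^13 = 8192

8192


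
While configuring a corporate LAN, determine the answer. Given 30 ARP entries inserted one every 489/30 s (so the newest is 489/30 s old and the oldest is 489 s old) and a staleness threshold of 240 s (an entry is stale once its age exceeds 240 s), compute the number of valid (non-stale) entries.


Ages are k * 489/30 s for k = 1..30 (spacing = 16.3000 s).
Entry k is valid iff k * 489/30 <= 240 iff k <= 30 * 240 / 489 = 14.7239
n_valid = floor(14.7239) = 14
(n_stale = 30 - 14 = 16)

14


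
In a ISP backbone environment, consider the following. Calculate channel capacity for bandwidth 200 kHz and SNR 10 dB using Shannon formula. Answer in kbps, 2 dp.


Given: B = 200 kHz, SNR = 10 dB
SNR linear = 10^(10/10) = 10
1 + SNR = 11
log2(11) = 3.4594316186
C = 200 * 1000 * 3.4594316186 = 691886.3237 bps
C = 691.886324 kbps -> 691.89 kbps (2 dp)

691.89


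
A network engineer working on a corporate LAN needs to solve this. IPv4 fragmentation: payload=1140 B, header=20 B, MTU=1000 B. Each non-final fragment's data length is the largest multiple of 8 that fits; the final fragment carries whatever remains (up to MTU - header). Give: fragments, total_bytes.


Max data per non-final fragment = floor((MTU - header)/8)*8 = floor((1000 - 20)/8)*8 = floor(980/8)*8 = 976 B
Final fragment needs no 8-byte alignment: it can carry up to MTU - header = 980 B
Non-final fragments needed = ceil((payload - 980) / 976) = ceil(160/976) = ceil(0.1639) = 1
Number of fragments = 1 + 1 = 2
Fragment sizes (data): 1 * 976 B + 164 B (last, 164 <= 980 OK)
Total bytes sent = payload + n_frags * header = 1140 + 2*20 = 1140 + 40 = 1180 B

2, 1180


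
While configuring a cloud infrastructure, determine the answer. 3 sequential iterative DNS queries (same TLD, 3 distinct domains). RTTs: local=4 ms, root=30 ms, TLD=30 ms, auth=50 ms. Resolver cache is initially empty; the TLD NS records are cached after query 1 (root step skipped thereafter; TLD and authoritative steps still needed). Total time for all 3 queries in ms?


Lookup 1 (cold cache): local + root + TLD + auth = 4 + 30 + 30 + 50 = 114 ms
Lookups 2..3 (TLD NS cached -> skip root; new domain -> still ask TLD and auth): local + TLD + auth = 4 + 30 + 50 = 84 ms each
Remaining 2 lookups: 2 * 84 = 168 ms
Total = 114 + 168 = 282 ms

282


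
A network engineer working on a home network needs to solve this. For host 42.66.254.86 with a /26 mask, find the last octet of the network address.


Given: IP = 42.66.254.86, prefix = /26
Subnet mask = 255.255.255.192
Last octet of IP: 86
Last octet of mask: 192
Network last octet = 86 AND 192 = 64

64


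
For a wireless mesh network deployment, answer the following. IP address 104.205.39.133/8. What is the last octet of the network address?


Given: IP = 104.205.39.133, prefix = /8
Subnet mask = 255.0.0.0
Last octet of IP: 133
Last octet of mask: 0
Network last octet = 133 AND 0 = 0

0


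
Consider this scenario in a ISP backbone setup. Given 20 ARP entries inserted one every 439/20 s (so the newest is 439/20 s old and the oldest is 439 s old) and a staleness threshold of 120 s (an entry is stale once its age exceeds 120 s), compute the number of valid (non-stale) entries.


Ages are k * 439/20 s for k = 1..20 (spacing = 21.9500 s).
Entry k is valid iff k * 439/20 <= 120 iff k <= 20 * 120 / 439 = 5.4670
n_valid = floor(5.4670) = 5
(n_stale = 20 - 5 = 15)

5


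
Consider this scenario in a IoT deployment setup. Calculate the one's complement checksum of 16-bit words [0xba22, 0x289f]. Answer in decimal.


Given words: [0xba22, 0x289f]
Step 1: Sum all words
Raw sum = 47650 + 10399 = 58049
One's complement = ~58049 & 0xFFFF = 7486

7486


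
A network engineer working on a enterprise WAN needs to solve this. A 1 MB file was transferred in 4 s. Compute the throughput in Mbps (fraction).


Given: file = 1 MB, time = 4 s
File in Mb = 1 * 8 = 8 Mb
Throughput = 8 / 4 Mbps
Throughput = 2 Mbps

2


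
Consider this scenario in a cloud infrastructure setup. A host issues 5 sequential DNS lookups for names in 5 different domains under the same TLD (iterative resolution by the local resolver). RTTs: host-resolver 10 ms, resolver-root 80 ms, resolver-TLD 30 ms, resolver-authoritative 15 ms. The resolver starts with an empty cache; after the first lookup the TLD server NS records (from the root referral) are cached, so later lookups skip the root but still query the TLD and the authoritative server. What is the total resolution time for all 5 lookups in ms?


Lookup 1 (cold cache): local + root + TLD + auth = 10 + 80 + 30 + 15 = 135 ms
Lookups 2..5 (TLD NS cached -> skip root; new domain -> still ask TLD and auth): local + TLD + auth = 10 + 30 + 15 = 55 ms each
Remaining 4 lookups: 4 * 55 = 220 ms
Total = 135 + 220 = 355 ms

355
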